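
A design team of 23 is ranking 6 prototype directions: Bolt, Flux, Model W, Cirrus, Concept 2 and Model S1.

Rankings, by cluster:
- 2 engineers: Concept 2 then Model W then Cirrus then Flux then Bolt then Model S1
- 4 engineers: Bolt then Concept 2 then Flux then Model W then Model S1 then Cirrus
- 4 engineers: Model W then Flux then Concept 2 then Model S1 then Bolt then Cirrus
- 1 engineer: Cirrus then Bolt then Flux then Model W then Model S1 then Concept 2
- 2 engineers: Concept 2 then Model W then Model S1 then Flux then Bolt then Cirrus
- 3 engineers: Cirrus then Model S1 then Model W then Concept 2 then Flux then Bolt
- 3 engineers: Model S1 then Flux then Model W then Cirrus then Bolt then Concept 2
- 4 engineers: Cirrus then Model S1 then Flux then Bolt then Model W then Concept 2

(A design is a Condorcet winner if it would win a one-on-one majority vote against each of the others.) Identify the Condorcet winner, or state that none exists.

Check each pair by majority over 23 ballots:
Bolt vs Flux: Flux wins 18–5.
Bolt vs Model W: 4+1+4 = 9 for Bolt, 14 for Model W — Model W by 14–9.
Bolt vs Cirrus: Cirrus, 13–10.
Bolt–Concept 2: Bolt 12–11.
Bolt–Model S1: Model S1 16–7.
Flux vs Model W: Flux, 12–11.
Flux–Cirrus: Flux 13–10.
Flux vs Concept 2: Flux preferred on 4+1+3+4 = 12 ballots; Flux wins 12–11.
Flux vs Model S1: Model S1, 12–11.
Model W vs Cirrus: Model W, 15–8.
Model W vs Concept 2: 15 to 8, Model W.
Model W vs Model S1: Model W wins 13–10.
Cirrus vs Concept 2: 11 to 12, Concept 2.
Cirrus vs Model S1: Cirrus preferred on 2+1+3+4 = 10 ballots; Model S1 wins 13–10.
Concept 2 vs Model S1: Concept 2, 12–11.
Every design loses at least once (Bolt loses to Flux; Flux loses to Model S1; Model W loses to Flux; Cirrus loses to Flux; Concept 2 loses to Bolt; Model S1 loses to Model W). The majority relation contains the cycle Bolt beats Concept 2 beats Cirrus beats Bolt, so there is no Condorcet winner.

none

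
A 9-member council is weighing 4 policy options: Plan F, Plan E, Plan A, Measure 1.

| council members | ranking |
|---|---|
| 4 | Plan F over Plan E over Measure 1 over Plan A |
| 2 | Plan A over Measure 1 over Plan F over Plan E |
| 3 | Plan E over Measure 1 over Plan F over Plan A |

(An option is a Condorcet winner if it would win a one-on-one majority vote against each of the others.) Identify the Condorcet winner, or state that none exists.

Pairwise majorities:
Plan F vs Plan E: Plan F preferred on 4+2 = 6 ballots; Plan F wins 6–3.
Plan F vs Plan A: 4+3 = 7 for Plan F, 2 for Plan A — Plan F by 7–2.
Plan F vs Measure 1: 4 for Plan F, 5 for Measure 1 — Measure 1 by 5–4.
Plan E vs Plan A: Plan E is ranked higher on 4+3 = 7 ballots, Plan A on 2. Plan E wins 7–2.
Plan E vs Measure 1: Plan E preferred on 4+3 = 7 ballots; Plan E wins 7–2.
Plan A vs Measure 1: 2 to 7, Measure 1.
Each option drops at least one matchup (Plan F loses to Measure 1; Plan E loses to Plan F; Plan A loses to Plan F; Measure 1 loses to Plan E); the cycle Plan F → Plan E → Measure 1 → Plan F rules out a Condorcet winner.

none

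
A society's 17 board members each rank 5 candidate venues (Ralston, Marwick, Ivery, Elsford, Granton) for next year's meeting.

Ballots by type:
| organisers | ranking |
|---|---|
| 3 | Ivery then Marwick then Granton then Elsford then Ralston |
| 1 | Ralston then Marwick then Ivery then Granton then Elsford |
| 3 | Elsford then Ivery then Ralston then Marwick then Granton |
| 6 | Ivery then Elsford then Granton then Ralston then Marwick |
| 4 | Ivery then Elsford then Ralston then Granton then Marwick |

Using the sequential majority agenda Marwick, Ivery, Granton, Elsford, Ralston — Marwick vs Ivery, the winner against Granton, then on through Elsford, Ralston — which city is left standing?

Round 1: Marwick vs Ivery — 1–16, Ivery advances.
Round 2: Ivery vs Granton — 17–0, Ivery advances.
Round 3: Ivery vs Elsford — 14–3, Ivery advances.
Round 4: Ivery vs Ralston — 16–1, Ivery advances.
The agenda winner is Ivery.

Ivery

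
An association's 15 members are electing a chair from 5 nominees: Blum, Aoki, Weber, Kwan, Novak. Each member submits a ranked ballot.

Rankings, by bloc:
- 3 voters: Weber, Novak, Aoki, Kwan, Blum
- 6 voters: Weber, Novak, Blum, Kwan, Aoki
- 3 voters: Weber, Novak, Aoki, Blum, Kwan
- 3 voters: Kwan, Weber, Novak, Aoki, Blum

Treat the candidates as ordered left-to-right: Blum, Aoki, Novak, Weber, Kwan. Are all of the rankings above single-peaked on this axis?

Axis positions: Blum=1, Aoki=2, Novak=3, Weber=4, Kwan=5.
Bloc 1 (peak Weber at position 4): ranking walks positions 4-3-2-5-1, expanding outward from the peak — single-peaked.
Bloc 2: ranking walks positions 4-3-1-5-2; Blum is ranked above Aoki even though Aoki lies between Blum and the peak Weber on the axis — preferences dip and rise again. Not single-peaked.
Bloc 3 (peak Weber at position 4): ranking walks positions 4-3-2-1-5, expanding outward from the peak — single-peaked.
Bloc 4 (peak Kwan at position 5): ranking walks positions 5-4-3-2-1, expanding outward from the peak — single-peaked.
Bloc 2 violates single-peakedness, so the profile is not single-peaked on this axis.

no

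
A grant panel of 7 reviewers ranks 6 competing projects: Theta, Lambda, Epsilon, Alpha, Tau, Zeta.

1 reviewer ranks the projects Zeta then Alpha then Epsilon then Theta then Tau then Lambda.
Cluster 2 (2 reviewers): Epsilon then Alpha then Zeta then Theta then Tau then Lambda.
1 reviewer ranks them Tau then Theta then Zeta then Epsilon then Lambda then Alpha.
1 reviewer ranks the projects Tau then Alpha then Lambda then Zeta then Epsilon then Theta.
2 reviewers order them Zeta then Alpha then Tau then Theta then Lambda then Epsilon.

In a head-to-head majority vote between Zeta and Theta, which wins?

Ballots ranking Zeta above Theta: 1 + 2 + 1 + 2 = 6.
Ballots ranking Theta above Zeta: 7 − 6 = 1.
Zeta wins the head-to-head 6–1.

Zeta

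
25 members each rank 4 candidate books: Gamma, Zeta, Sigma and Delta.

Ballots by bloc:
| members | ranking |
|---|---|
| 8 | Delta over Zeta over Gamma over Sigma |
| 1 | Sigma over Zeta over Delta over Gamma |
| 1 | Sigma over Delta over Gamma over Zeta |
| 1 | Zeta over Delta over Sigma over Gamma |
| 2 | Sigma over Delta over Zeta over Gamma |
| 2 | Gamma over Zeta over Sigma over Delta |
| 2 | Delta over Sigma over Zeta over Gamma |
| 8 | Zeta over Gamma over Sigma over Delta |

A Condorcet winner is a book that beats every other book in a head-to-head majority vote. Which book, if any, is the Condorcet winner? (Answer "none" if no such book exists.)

Head-to-head results (25 members):
Gamma vs Zeta: 3 to 22, Zeta.
Gamma–Sigma: Gamma 18–7.
Gamma vs Delta: 10 to 15, Delta.
Zeta vs Sigma: Zeta, 19–6.
Zeta vs Delta: Zeta preferred on 1+1+2+8 = 12 ballots; Delta wins 13–12.
Sigma–Delta: Sigma 14–11.
Every book loses at least once (Gamma loses to Zeta; Zeta loses to Delta; Sigma loses to Gamma; Delta loses to Sigma). The majority relation contains the cycle Gamma > Sigma > Delta > Gamma, so there is no Condorcet winner.

none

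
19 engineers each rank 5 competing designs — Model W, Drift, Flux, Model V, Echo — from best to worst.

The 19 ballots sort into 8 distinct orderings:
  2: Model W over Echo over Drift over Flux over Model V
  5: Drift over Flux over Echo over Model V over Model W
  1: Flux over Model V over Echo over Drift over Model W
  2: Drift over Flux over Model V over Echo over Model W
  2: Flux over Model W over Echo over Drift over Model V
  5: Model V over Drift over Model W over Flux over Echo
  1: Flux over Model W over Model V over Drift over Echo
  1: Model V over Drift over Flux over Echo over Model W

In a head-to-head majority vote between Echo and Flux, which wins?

Flux

Ballots ranking Echo above Flux: 2.
Ballots ranking Flux above Echo: 19 − 2 = 17.
Flux wins the head-to-head 17–2.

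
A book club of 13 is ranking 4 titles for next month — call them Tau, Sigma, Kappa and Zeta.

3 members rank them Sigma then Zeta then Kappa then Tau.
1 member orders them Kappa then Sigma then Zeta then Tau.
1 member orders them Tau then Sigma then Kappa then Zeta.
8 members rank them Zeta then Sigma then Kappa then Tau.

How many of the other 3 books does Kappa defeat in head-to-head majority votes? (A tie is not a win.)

Kappa against each rival (13 members):
Kappa vs Tau: Kappa is ranked higher on 3+1+8 = 12 ballots, Tau on 1. Kappa wins 12–1.
Kappa vs Sigma: Sigma wins 12–1.
Kappa vs Zeta: 1+1 = 2 for Kappa, 11 for Zeta — Zeta by 11–2.
Kappa beats Tau; loses to Sigma, Zeta — 1 pairwise win.

1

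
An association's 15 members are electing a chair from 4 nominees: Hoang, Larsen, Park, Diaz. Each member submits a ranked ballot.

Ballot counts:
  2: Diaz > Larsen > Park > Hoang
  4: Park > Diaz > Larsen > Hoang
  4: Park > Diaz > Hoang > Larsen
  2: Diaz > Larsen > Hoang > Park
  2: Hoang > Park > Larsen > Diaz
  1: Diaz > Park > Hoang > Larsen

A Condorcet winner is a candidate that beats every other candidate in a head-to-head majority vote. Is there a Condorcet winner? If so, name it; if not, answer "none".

Check each pair by majority over 15 ballots:
Hoang vs Larsen: Larsen wins 8–7.
Hoang vs Park: Park, 11–4.
Hoang vs Diaz: Diaz, 13–2.
Larsen–Park: Park 11–4.
Larsen–Diaz: Diaz 13–2.
Park vs Diaz: Park wins 10–5.
Only Park has no losses; Park is the Condorcet winner.

Park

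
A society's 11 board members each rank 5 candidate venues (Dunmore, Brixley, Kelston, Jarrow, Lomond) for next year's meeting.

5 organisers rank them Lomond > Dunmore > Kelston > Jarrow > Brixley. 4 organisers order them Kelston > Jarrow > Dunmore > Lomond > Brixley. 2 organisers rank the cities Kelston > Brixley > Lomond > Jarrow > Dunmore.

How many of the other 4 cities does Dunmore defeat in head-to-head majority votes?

Dunmore against each rival (11 organisers):
Dunmore vs Brixley: Dunmore, 9–2.
Dunmore vs Kelston: Kelston, 6–5.
Dunmore vs Jarrow: Dunmore preferred on 5 ballots; Jarrow wins 6–5.
Dunmore–Lomond: Lomond 7–4.
Dunmore beats Brixley; loses to Kelston, Jarrow, Lomond — 1 pairwise win.

1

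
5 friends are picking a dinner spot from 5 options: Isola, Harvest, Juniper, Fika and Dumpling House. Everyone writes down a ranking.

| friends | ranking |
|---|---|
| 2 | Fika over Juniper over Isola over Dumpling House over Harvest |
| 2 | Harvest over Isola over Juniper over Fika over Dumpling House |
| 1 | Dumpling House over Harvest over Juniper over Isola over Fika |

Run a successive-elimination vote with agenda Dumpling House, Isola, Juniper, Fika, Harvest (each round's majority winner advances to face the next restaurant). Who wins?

Harvest

Round 1: Dumpling House vs Isola — 1–4, Isola advances.
Round 2: Isola vs Juniper — 2–3, Juniper advances.
Round 3: Juniper vs Fika — 3–2, Juniper advances.
Round 4: Juniper vs Harvest — 2–3, Harvest advances.
The agenda winner is Harvest.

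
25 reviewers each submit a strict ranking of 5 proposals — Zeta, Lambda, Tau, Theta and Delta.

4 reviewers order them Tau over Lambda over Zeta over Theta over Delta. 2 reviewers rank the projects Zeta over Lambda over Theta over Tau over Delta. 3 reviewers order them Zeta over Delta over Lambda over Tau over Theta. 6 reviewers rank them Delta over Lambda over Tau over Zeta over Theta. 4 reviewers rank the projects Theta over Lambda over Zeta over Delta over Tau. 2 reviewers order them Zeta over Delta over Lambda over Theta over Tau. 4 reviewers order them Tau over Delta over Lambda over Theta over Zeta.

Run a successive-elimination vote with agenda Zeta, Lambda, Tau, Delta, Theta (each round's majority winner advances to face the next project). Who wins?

Delta

Round 1: Zeta vs Lambda — 7–18, Lambda advances.
Round 2: Lambda vs Tau — 17–8, Lambda advances.
Round 3: Lambda vs Delta — 10–15, Delta advances.
Round 4: Delta vs Theta — 15–10, Delta advances.
Delta survives the agenda.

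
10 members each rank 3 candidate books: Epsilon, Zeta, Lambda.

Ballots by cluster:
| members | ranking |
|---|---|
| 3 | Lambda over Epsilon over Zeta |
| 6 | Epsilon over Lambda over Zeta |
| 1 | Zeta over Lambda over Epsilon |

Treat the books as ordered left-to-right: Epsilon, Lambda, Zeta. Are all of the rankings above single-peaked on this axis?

Axis positions: Epsilon=1, Lambda=2, Zeta=3.
Cluster 1 (peak Lambda at position 2): ranking walks positions 2-1-3, expanding outward from the peak — single-peaked.
Cluster 2 (peak Epsilon at position 1): ranking walks positions 1-2-3, expanding outward from the peak — single-peaked.
Cluster 3 (peak Zeta at position 3): ranking walks positions 3-2-1, expanding outward from the peak — single-peaked.
Every ranking is single-peaked on this axis.

yes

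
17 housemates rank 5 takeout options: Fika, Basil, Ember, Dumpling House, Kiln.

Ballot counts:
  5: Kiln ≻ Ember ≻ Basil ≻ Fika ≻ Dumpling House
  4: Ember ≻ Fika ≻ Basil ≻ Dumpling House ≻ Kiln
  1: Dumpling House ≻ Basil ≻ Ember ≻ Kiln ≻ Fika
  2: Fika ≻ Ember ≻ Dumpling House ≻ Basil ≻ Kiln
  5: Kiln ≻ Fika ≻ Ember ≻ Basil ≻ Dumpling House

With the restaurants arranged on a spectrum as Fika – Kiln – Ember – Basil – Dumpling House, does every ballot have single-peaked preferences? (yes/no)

no

Axis positions: Fika=1, Kiln=2, Ember=3, Basil=4, Dumpling House=5.
Bloc 1 (peak Kiln at position 2): ranking walks positions 2-3-4-1-5, expanding outward from the peak — single-peaked.
Bloc 2: ranking walks positions 3-1-4-5-2; Fika is ranked above Kiln even though Kiln lies between Fika and the peak Ember on the axis — preferences dip and rise again. Not single-peaked.
Bloc 3 (peak Dumpling House at position 5): ranking walks positions 5-4-3-2-1, expanding outward from the peak — single-peaked.
Bloc 4: ranking walks positions 1-3-5-4-2; Ember is ranked above Kiln even though Kiln lies between Ember and the peak Fika on the axis — preferences dip and rise again. Not single-peaked.
Bloc 5 (peak Kiln at position 2): ranking walks positions 2-1-3-4-5, expanding outward from the peak — single-peaked.
Bloc 2 violates single-peakedness, so the profile is not single-peaked on this axis.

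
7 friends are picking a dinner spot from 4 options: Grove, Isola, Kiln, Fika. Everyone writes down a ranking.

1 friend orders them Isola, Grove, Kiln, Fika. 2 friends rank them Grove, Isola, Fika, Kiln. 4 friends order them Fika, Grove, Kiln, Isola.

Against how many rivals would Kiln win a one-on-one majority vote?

Kiln against each rival (7 friends):
Kiln–Grove: Grove 7–0.
Kiln vs Isola: Kiln is ranked higher on 4 ballots, Isola on 3. Kiln wins 4–3.
Kiln vs Fika: Fika wins 6–1.
Kiln beats Isola; loses to Grove, Fika — 1 pairwise win.

1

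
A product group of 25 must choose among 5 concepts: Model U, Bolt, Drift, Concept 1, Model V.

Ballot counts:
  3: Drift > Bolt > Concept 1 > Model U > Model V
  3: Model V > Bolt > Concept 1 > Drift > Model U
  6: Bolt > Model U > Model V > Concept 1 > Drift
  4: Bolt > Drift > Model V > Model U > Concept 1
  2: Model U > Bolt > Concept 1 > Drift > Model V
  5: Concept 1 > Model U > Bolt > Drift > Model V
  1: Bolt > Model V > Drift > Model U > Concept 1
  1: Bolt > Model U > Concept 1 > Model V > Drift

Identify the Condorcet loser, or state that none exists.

none

Head-to-head results (25 engineers):
Model U vs Bolt: Bolt wins 18–7.
Model U–Drift: Model U 14–11.
Model U vs Concept 1: Model U, 14–11.
Model U vs Model V: Model U wins 17–8.
Bolt vs Drift: Bolt, 22–3.
Bolt vs Concept 1: Bolt preferred on 20 ballots; Bolt wins 20–5.
Bolt vs Model V: Bolt wins 22–3.
Drift vs Concept 1: Drift preferred on 3+4+1 = 8 ballots; Concept 1 wins 17–8.
Drift vs Model V: 3+4+2+5 = 14 for Drift, 11 for Model V — Drift by 14–11.
Concept 1–Model V: Model V 14–11.
Every design wins at least one matchup (Model U beats Drift; Bolt beats Model U; Drift beats Model V; Concept 1 beats Drift; Model V beats Concept 1), so there is no Condorcet loser.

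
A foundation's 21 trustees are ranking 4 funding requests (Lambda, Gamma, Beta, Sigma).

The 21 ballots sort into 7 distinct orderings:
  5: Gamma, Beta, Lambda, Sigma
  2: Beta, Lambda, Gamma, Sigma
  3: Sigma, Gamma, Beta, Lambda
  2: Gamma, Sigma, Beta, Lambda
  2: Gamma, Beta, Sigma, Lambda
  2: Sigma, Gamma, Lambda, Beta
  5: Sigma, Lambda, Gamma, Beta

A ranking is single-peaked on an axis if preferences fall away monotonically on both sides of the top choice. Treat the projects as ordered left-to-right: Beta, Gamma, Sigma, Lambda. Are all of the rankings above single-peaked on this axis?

no

Axis positions: Beta=1, Gamma=2, Sigma=3, Lambda=4.
Bloc 1: ranking walks positions 2-1-4-3; Lambda is ranked above Sigma even though Sigma lies between Lambda and the peak Gamma on the axis — preferences dip and rise again. Not single-peaked.
Bloc 2: ranking walks positions 1-4-2-3; Lambda is ranked above Gamma even though Gamma lies between Lambda and the peak Beta on the axis — preferences dip and rise again. Not single-peaked.
Bloc 3 (peak Sigma at position 3): ranking walks positions 3-2-1-4, expanding outward from the peak — single-peaked.
Bloc 4 (peak Gamma at position 2): ranking walks positions 2-3-1-4, expanding outward from the peak — single-peaked.
Bloc 5 (peak Gamma at position 2): ranking walks positions 2-1-3-4, expanding outward from the peak — single-peaked.
Bloc 6 (peak Sigma at position 3): ranking walks positions 3-2-4-1, expanding outward from the peak — single-peaked.
Bloc 7 (peak Sigma at position 3): ranking walks positions 3-4-2-1, expanding outward from the peak — single-peaked.
Bloc 1 violates single-peakedness, so the profile is not single-peaked on this axis.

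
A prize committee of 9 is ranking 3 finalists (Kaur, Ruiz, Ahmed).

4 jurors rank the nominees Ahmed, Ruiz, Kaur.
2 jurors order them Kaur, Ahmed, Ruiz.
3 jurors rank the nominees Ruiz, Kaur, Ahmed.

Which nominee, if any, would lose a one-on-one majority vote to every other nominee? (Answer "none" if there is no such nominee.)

Pairwise majorities:
Kaur vs Ruiz: 2 for Kaur, 7 for Ruiz — Ruiz by 7–2.
Kaur vs Ahmed: 2+3 = 5 for Kaur, 4 for Ahmed — Kaur by 5–4.
Ruiz vs Ahmed: Ahmed wins 6–3.
No nominee is winless: Kaur beats Ahmed; Ruiz beats Kaur; Ahmed beats Ruiz. There is no Condorcet loser.

none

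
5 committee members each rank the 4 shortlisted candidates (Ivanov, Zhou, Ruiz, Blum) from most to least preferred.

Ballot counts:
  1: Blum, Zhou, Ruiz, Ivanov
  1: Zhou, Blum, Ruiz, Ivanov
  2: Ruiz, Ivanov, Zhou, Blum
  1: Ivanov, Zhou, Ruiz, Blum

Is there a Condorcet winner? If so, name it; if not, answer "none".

none

Check each pair by majority over 5 ballots:
Ivanov vs Zhou: Ivanov, 3–2.
Ivanov vs Ruiz: Ruiz wins 4–1.
Ivanov vs Blum: Ivanov wins 3–2.
Zhou vs Ruiz: Zhou, 3–2.
Zhou vs Blum: Zhou, 4–1.
Ruiz vs Blum: Ruiz, 3–2.
Each candidate drops at least one matchup (Ivanov loses to Ruiz; Zhou loses to Ivanov; Ruiz loses to Zhou; Blum loses to Ivanov); the cycle Ivanov > Zhou > Ruiz > Ivanov rules out a Condorcet winner.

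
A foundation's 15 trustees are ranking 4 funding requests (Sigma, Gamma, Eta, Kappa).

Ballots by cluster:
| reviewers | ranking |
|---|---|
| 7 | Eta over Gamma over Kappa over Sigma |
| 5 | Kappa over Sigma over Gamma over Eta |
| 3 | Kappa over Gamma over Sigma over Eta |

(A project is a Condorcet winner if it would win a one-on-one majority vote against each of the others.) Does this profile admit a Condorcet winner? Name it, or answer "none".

Head-to-head results (15 reviewers):
Sigma–Gamma: Gamma 10–5.
Sigma–Eta: Sigma 8–7.
Sigma–Kappa: Kappa 15–0.
Gamma vs Eta: Gamma wins 8–7.
Gamma vs Kappa: Kappa, 8–7.
Eta–Kappa: Kappa 8–7.
Kappa beats each of Sigma, Gamma, Eta — Kappa is the Condorcet winner.

Kappa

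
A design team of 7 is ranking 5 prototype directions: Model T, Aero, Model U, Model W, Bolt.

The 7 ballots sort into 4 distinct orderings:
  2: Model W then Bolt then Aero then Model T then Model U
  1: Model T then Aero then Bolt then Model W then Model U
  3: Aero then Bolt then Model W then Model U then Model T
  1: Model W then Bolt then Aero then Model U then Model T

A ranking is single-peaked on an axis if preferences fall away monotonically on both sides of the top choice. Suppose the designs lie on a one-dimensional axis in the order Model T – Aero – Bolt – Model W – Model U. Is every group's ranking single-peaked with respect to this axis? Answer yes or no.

yes

Axis positions: Model T=1, Aero=2, Bolt=3, Model W=4, Model U=5.
Group 1 (peak Model W at position 4): ranking walks positions 4-3-2-1-5, expanding outward from the peak — single-peaked.
Group 2 (peak Model T at position 1): ranking walks positions 1-2-3-4-5, expanding outward from the peak — single-peaked.
Group 3 (peak Aero at position 2): ranking walks positions 2-3-4-5-1, expanding outward from the peak — single-peaked.
Group 4 (peak Model W at position 4): ranking walks positions 4-3-2-5-1, expanding outward from the peak — single-peaked.
Every ranking is single-peaked on this axis.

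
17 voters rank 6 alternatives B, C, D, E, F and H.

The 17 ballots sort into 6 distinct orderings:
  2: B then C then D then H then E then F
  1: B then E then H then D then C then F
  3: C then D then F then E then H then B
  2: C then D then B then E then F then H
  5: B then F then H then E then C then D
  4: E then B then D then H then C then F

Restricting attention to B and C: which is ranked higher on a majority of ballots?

Ballots ranking B above C: 2 + 1 + 5 + 4 = 12.
Ballots ranking C above B: 17 − 12 = 5.
B wins the head-to-head 12–5.

B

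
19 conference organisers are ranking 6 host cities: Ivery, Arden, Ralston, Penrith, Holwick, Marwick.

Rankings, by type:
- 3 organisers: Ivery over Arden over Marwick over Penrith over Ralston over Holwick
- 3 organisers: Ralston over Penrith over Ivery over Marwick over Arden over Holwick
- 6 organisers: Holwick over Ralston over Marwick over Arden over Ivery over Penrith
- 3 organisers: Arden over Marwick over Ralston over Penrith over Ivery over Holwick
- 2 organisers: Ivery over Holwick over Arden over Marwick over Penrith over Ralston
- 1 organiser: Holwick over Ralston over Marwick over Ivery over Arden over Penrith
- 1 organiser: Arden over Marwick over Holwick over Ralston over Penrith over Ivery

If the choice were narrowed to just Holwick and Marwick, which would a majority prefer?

Marwick

Ballots ranking Holwick above Marwick: 6 + 2 + 1 = 9.
Ballots ranking Marwick above Holwick: 19 − 9 = 10.
Marwick wins the head-to-head 10–9.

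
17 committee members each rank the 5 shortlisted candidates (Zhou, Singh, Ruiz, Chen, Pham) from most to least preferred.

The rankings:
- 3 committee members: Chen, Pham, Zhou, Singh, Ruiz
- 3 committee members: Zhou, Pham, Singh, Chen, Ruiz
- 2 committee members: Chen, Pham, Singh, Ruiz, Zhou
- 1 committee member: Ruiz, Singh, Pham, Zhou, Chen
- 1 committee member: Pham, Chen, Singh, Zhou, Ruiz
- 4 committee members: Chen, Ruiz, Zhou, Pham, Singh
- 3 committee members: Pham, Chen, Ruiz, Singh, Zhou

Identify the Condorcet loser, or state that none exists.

none

Head-to-head results (17 committee members):
Zhou vs Singh: 3+3+4 = 10 for Zhou, 7 for Singh — Zhou by 10–7.
Zhou–Ruiz: Ruiz 10–7.
Zhou vs Chen: 3+1 = 4 for Zhou, 13 for Chen — Chen by 13–4.
Zhou–Pham: Pham 10–7.
Singh vs Ruiz: Singh, 9–8.
Singh–Chen: Chen 13–4.
Singh vs Pham: 1 for Singh, 16 for Pham — Pham by 16–1.
Ruiz–Chen: Chen 16–1.
Ruiz–Pham: Pham 12–5.
Chen vs Pham: Chen wins 9–8.
Each candidate has at least one pairwise win (Zhou beats Singh; Singh beats Ruiz; Ruiz beats Zhou; Chen beats Zhou; Pham beats Zhou) — no Condorcet loser.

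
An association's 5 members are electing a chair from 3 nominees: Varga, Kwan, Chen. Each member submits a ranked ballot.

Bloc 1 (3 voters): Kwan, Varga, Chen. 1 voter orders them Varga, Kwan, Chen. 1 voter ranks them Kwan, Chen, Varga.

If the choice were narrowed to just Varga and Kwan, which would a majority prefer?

Kwan

Ballots ranking Varga above Kwan: 1.
Ballots ranking Kwan above Varga: 5 − 1 = 4.
Kwan wins the head-to-head 4–1.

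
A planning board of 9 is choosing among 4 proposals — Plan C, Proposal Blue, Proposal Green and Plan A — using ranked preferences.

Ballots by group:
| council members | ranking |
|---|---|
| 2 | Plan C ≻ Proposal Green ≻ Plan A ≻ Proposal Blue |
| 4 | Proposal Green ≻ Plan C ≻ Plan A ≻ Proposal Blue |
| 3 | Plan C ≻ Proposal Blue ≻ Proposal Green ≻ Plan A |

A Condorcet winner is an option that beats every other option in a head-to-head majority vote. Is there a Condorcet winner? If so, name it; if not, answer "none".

Pairwise majorities:
Plan C–Proposal Blue: Plan C 9–0.
Plan C vs Proposal Green: Plan C, 5–4.
Plan C vs Plan A: Plan C wins 9–0.
Proposal Blue–Proposal Green: Proposal Green 6–3.
Proposal Blue vs Plan A: Plan A wins 6–3.
Proposal Green vs Plan A: Proposal Green, 9–0.
Only Plan C has no losses; Plan C is the Condorcet winner.

Plan C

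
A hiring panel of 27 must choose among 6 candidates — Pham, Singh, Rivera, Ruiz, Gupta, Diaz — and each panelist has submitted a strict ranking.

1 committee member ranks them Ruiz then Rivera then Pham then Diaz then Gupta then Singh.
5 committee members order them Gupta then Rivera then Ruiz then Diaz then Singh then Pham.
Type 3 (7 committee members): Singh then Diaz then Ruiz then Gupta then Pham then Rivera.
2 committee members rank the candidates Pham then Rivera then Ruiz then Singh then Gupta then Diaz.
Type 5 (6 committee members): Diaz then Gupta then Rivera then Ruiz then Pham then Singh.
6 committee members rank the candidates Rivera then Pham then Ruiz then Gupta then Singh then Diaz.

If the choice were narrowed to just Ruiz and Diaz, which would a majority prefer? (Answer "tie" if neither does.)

Ruiz

Ballots ranking Ruiz above Diaz: 1 + 5 + 2 + 6 = 14.
Ballots ranking Diaz above Ruiz: 27 − 14 = 13.
Ruiz wins the head-to-head 14–13.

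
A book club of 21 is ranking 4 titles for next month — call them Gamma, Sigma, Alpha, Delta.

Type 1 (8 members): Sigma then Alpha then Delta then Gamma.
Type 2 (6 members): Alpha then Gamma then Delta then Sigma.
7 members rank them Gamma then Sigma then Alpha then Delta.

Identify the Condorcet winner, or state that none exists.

Check each pair by majority over 21 ballots:
Gamma vs Sigma: 6+7 = 13 for Gamma, 8 for Sigma — Gamma by 13–8.
Gamma vs Alpha: 7 for Gamma, 14 for Alpha — Alpha by 14–7.
Gamma vs Delta: 6+7 = 13 for Gamma, 8 for Delta — Gamma by 13–8.
Sigma vs Alpha: 15 to 6, Sigma.
Sigma vs Delta: 8+7 = 15 for Sigma, 6 for Delta — Sigma by 15–6.
Alpha vs Delta: Alpha preferred on 8+6+7 = 21 ballots; Alpha wins 21–0.
Each book drops at least one matchup (Gamma loses to Alpha; Sigma loses to Gamma; Alpha loses to Sigma; Delta loses to Gamma); the cycle Gamma > Sigma > Alpha > Gamma rules out a Condorcet winner.

none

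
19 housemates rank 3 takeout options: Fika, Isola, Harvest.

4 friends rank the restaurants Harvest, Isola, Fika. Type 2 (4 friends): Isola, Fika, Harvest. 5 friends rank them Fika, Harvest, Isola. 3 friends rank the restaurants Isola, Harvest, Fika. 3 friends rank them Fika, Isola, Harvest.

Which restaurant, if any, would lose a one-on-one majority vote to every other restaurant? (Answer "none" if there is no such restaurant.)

Harvest

Pairwise majorities:
Fika vs Isola: Fika is ranked higher on 5+3 = 8 ballots, Isola on 11. Isola wins 11–8.
Fika vs Harvest: Fika, 12–7.
Isola–Harvest: Isola 10–9.
Only Harvest has no wins; Harvest is the Condorcet loser.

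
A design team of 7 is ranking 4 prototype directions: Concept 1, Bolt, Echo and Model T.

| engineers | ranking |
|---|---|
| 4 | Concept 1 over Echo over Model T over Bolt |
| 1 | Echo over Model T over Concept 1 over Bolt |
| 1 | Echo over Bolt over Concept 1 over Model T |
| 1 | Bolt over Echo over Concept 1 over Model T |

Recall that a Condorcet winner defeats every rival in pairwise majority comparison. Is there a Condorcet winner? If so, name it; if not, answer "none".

Head-to-head results (7 engineers):
Concept 1 vs Bolt: Concept 1, 5–2.
Concept 1–Echo: Concept 1 4–3.
Concept 1 vs Model T: 6 to 1, Concept 1.
Bolt vs Echo: Bolt is ranked higher on 1 ballot, Echo on 6. Echo wins 6–1.
Bolt vs Model T: Bolt preferred on 1+1 = 2 ballots; Model T wins 5–2.
Echo vs Model T: Echo wins 7–0.
Only Concept 1 has no losses; Concept 1 is the Condorcet winner.

Concept 1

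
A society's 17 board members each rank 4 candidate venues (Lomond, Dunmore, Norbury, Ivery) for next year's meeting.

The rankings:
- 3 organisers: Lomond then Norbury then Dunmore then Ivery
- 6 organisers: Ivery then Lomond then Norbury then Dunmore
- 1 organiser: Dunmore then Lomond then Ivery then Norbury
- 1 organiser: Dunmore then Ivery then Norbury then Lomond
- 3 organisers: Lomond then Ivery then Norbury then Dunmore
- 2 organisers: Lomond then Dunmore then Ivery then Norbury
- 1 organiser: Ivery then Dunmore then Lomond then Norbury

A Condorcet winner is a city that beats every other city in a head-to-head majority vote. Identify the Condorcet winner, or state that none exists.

Pairwise majorities:
Lomond vs Dunmore: Lomond, 14–3.
Lomond vs Norbury: Lomond preferred on 3+6+1+3+2+1 = 16 ballots; Lomond wins 16–1.
Lomond–Ivery: Lomond 9–8.
Dunmore–Norbury: Norbury 12–5.
Dunmore vs Ivery: Ivery wins 10–7.
Norbury vs Ivery: Norbury is ranked higher on 3 ballots, Ivery on 14. Ivery wins 14–3.
Lomond beats each of Dunmore, Norbury, Ivery — Lomond is the Condorcet winner.

Lomond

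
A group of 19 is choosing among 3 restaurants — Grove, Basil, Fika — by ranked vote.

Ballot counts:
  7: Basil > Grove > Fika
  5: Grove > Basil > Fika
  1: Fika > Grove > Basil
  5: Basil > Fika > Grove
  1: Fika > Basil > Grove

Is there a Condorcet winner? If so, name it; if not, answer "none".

Pairwise majorities:
Grove vs Basil: Basil, 13–6.
Grove vs Fika: Grove preferred on 7+5 = 12 ballots; Grove wins 12–7.
Basil vs Fika: 17 to 2, Basil.
Basil beats each of Grove, Fika — Basil is the Condorcet winner.

Basil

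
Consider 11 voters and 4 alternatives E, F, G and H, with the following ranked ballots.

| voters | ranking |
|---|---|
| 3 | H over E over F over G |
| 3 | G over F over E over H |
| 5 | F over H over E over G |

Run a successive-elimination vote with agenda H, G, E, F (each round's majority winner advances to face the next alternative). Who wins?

F

Round 1: H vs G — 8–3, H advances.
Round 2: H vs E — 8–3, H advances.
Round 3: H vs F — 3–8, F advances.
The agenda winner is F.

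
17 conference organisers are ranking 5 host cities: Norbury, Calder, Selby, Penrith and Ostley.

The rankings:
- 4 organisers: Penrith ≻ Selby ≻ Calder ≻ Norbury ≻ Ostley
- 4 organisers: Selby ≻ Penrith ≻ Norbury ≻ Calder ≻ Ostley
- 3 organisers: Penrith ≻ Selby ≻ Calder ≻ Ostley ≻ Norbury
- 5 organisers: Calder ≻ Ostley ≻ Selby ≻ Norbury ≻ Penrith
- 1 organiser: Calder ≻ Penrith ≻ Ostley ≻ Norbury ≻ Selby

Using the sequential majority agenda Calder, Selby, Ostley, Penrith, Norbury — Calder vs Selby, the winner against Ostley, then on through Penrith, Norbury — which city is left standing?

Round 1: Calder vs Selby — 6–11, Selby advances.
Round 2: Selby vs Ostley — 11–6, Selby advances.
Round 3: Selby vs Penrith — 9–8, Selby advances.
Round 4: Selby vs Norbury — 16–1, Selby advances.
The agenda winner is Selby.

Selby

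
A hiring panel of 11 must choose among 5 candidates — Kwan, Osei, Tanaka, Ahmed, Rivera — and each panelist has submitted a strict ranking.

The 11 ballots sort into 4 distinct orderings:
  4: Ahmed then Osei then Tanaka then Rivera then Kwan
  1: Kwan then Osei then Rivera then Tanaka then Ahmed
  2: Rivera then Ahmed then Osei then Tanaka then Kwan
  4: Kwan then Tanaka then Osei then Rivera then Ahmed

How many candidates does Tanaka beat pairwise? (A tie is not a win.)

2

Tanaka against each rival (11 committee members):
Tanaka vs Kwan: Tanaka, 6–5.
Tanaka vs Osei: 4 for Tanaka, 7 for Osei — Osei by 7–4.
Tanaka vs Ahmed: Ahmed wins 6–5.
Tanaka vs Rivera: 4+4 = 8 for Tanaka, 3 for Rivera — Tanaka by 8–3.
Tanaka beats Kwan, Rivera; loses to Osei, Ahmed — 2 pairwise wins.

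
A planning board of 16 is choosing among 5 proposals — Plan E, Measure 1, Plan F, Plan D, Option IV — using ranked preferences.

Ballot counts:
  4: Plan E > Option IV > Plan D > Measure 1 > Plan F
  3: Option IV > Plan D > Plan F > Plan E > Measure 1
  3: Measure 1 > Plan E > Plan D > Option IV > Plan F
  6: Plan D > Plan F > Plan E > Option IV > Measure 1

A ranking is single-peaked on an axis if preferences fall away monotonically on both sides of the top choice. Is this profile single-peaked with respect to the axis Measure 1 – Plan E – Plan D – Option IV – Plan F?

Axis positions: Measure 1=1, Plan E=2, Plan D=3, Option IV=4, Plan F=5.
Ballot type 1: ranking walks positions 2-4-3-1-5; Option IV is ranked above Plan D even though Plan D lies between Option IV and the peak Plan E on the axis — preferences dip and rise again. Not single-peaked.
Ballot type 2 (peak Option IV at position 4): ranking walks positions 4-3-5-2-1, expanding outward from the peak — single-peaked.
Ballot type 3 (peak Measure 1 at position 1): ranking walks positions 1-2-3-4-5, expanding outward from the peak — single-peaked.
Ballot type 4: ranking walks positions 3-5-2-4-1; Plan F is ranked above Option IV even though Option IV lies between Plan F and the peak Plan D on the axis — preferences dip and rise again. Not single-peaked.
Ballot type 1 violates single-peakedness, so the profile is not single-peaked on this axis.

no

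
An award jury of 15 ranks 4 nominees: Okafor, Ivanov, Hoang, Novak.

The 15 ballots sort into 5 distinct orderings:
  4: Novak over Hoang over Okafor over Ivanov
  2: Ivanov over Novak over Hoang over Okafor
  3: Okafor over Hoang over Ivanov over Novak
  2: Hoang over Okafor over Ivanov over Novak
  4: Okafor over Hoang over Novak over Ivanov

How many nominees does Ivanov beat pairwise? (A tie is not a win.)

Ivanov against each rival (15 jurors):
Ivanov vs Okafor: Okafor wins 13–2.
Ivanov vs Hoang: Hoang, 13–2.
Ivanov vs Novak: 2+3+2 = 7 for Ivanov, 8 for Novak — Novak by 8–7.
Ivanov beats no one; loses to Okafor, Hoang, Novak — 0 pairwise wins.

0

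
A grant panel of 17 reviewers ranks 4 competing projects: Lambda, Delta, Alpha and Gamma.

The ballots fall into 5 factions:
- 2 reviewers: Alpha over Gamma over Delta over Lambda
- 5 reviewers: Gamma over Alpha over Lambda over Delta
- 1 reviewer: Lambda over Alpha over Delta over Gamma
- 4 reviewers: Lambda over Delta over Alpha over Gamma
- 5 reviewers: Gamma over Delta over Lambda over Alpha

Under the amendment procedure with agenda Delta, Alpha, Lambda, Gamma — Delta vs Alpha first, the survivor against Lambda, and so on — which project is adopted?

Gamma

Round 1: Delta vs Alpha — 9–8, Delta advances.
Round 2: Delta vs Lambda — 7–10, Lambda advances.
Round 3: Lambda vs Gamma — 5–12, Gamma advances.
Gamma survives the agenda.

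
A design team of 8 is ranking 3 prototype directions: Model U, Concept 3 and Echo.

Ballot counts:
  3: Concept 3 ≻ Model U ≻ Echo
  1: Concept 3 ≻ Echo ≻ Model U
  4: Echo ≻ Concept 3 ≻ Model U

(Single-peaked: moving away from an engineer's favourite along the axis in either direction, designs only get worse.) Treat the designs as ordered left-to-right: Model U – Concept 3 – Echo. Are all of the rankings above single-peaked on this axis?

Axis positions: Model U=1, Concept 3=2, Echo=3.
Type 1 (peak Concept 3 at position 2): ranking walks positions 2-1-3, expanding outward from the peak — single-peaked.
Type 2 (peak Concept 3 at position 2): ranking walks positions 2-3-1, expanding outward from the peak — single-peaked.
Type 3 (peak Echo at position 3): ranking walks positions 3-2-1, expanding outward from the peak — single-peaked.
Every ranking is single-peaked on this axis.

yes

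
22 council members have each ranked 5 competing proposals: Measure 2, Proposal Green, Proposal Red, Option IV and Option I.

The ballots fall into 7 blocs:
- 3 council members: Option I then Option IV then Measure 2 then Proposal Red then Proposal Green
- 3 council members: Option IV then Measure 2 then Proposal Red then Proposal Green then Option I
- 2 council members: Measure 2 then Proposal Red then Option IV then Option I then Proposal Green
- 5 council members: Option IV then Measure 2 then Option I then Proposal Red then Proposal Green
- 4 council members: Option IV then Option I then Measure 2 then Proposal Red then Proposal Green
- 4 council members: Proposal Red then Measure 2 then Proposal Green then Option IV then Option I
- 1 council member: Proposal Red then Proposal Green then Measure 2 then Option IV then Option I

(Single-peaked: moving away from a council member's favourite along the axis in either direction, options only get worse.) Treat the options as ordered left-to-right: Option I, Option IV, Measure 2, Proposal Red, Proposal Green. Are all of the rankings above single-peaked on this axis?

yes

Axis positions: Option I=1, Option IV=2, Measure 2=3, Proposal Red=4, Proposal Green=5.
Bloc 1 (peak Option I at position 1): ranking walks positions 1-2-3-4-5, expanding outward from the peak — single-peaked.
Bloc 2 (peak Option IV at position 2): ranking walks positions 2-3-4-5-1, expanding outward from the peak — single-peaked.
Bloc 3 (peak Measure 2 at position 3): ranking walks positions 3-4-2-1-5, expanding outward from the peak — single-peaked.
Bloc 4 (peak Option IV at position 2): ranking walks positions 2-3-1-4-5, expanding outward from the peak — single-peaked.
Bloc 5 (peak Option IV at position 2): ranking walks positions 2-1-3-4-5, expanding outward from the peak — single-peaked.
Bloc 6 (peak Proposal Red at position 4): ranking walks positions 4-3-5-2-1, expanding outward from the peak — single-peaked.
Bloc 7 (peak Proposal Red at position 4): ranking walks positions 4-5-3-2-1, expanding outward from the peak — single-peaked.
Every ranking is single-peaked on this axis.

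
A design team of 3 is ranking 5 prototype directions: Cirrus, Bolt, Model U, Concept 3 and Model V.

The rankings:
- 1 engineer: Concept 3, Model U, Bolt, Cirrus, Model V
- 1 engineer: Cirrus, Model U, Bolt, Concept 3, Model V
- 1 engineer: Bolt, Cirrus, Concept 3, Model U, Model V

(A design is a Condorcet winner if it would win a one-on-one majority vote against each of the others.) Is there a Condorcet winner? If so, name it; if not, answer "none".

none

Head-to-head results (3 engineers):
Cirrus–Bolt: Bolt 2–1.
Cirrus vs Model U: Cirrus wins 2–1.
Cirrus vs Concept 3: Cirrus wins 2–1.
Cirrus vs Model V: Cirrus wins 3–0.
Bolt vs Model U: Model U wins 2–1.
Bolt vs Concept 3: Bolt wins 2–1.
Bolt vs Model V: Bolt, 3–0.
Model U–Concept 3: Concept 3 2–1.
Model U–Model V: Model U 3–0.
Concept 3 vs Model V: Concept 3, 3–0.
Each design drops at least one matchup (Cirrus loses to Bolt; Bolt loses to Model U; Model U loses to Cirrus; Concept 3 loses to Cirrus; Model V loses to Cirrus); the cycle Cirrus → Model U → Bolt → Cirrus rules out a Condorcet winner.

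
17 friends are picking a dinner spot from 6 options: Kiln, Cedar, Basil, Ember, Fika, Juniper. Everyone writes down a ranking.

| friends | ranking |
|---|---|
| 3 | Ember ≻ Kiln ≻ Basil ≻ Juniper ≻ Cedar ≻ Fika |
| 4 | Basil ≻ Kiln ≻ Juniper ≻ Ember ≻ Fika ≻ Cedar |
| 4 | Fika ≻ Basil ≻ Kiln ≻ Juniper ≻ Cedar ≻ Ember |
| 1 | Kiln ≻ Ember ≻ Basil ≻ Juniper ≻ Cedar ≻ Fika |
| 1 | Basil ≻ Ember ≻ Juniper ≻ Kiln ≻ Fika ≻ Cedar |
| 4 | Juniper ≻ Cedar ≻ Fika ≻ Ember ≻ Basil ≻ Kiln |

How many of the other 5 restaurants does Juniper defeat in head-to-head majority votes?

3

Juniper against each rival (17 friends):
Juniper vs Kiln: 1+4 = 5 for Juniper, 12 for Kiln — Kiln by 12–5.
Juniper vs Cedar: Juniper is ranked higher on 3+4+4+1+1+4 = 17 ballots, Cedar on 0. Juniper wins 17–0.
Juniper vs Basil: Basil wins 13–4.
Juniper vs Ember: Juniper wins 12–5.
Juniper vs Fika: Juniper is ranked higher on 3+4+1+1+4 = 13 ballots, Fika on 4. Juniper wins 13–4.
Juniper beats Cedar, Ember, Fika; loses to Kiln, Basil — 3 pairwise wins.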